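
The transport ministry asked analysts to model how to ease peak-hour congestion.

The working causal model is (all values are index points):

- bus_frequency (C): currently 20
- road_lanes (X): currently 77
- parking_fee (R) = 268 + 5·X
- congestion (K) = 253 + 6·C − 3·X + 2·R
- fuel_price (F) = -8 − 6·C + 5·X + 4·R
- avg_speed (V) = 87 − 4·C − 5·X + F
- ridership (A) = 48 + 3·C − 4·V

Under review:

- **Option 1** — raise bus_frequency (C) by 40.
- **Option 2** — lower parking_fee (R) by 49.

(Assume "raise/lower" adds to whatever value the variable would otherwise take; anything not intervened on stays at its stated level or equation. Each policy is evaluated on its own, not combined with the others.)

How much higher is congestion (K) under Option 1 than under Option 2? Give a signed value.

338

Option 1 (C + 40):
  C = 20 + 40 = 60
  X = 77
  R = 268 + 5·77 = 653
  K = 253 + 6·60 − 3·77 + 2·653 = 1688
Option 2 (R − 49):
  C = 20
  X = 77
  R = 268 + 5·77 (−49 from intervention) = 604
  K = 253 + 6·20 − 3·77 + 2·604 = 1350
K: 1688 − 1350 = 338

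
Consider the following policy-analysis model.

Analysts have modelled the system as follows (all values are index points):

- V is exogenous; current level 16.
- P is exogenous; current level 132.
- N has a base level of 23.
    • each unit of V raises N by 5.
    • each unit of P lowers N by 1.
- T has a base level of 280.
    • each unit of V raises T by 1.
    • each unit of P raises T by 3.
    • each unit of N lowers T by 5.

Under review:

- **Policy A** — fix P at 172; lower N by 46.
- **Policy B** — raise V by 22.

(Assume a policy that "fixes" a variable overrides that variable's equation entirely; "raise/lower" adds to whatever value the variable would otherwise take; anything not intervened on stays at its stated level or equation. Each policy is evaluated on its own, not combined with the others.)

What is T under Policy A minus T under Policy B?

Policy A (P := 172, N − 46):
  V = 16
  P = 172
  N = 23 + 5·16 − 172 (−46 from intervention) = -115
  T = 280 + 16 + 3·172 − 5·(-115) = 1387
Policy B (V + 22):
  V = 16 + 22 = 38
  P = 132
  N = 23 + 5·38 − 132 = 81
  T = 280 + 38 + 3·132 − 5·81 = 309
T: 1387 − 309 = 1078

1078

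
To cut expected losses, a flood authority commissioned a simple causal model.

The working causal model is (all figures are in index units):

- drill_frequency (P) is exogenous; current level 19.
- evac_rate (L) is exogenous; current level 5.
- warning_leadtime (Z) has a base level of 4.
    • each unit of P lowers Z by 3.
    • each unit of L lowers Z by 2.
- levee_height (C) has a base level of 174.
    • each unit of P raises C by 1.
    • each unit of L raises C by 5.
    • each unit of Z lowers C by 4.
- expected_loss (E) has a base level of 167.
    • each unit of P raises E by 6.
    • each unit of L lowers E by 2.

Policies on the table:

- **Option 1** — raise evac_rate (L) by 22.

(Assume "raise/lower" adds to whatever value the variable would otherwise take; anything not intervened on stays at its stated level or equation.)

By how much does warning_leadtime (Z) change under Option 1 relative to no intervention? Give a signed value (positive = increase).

-44

Baseline:
  P = 19
  L = 5
  Z = 4 − 3·19 − 2·5 = -63
Option 1 (L + 22):
  P = 19
  L = 5 + 22 = 27
  Z = 4 − 3·19 − 2·27 = -107
Change in Z: -107 − (-63) = -44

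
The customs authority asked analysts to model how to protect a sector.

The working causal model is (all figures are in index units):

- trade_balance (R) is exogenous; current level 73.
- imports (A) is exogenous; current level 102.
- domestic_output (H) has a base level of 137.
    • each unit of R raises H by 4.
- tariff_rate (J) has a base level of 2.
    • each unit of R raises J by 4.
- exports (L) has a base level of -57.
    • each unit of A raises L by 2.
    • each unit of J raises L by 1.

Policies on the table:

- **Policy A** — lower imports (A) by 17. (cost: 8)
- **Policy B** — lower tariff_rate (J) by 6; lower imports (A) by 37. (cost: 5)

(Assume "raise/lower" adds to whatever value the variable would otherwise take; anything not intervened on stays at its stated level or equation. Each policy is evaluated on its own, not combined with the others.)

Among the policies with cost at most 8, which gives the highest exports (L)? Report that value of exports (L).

407

Policy A (A − 17):
  R = 73
  A = 102 − 17 = 85
  J = 2 + 4·73 = 294
  L = -57 + 2·85 + 294 = 407
Policy B (J − 6, A − 37):
  R = 73
  A = 102 − 37 = 65
  J = 2 + 4·73 (−6 from intervention) = 288
  L = -57 + 2·65 + 288 = 361
Comparing — Policy A: L=407, Policy B: L=361. Highest is 407 (Policy A).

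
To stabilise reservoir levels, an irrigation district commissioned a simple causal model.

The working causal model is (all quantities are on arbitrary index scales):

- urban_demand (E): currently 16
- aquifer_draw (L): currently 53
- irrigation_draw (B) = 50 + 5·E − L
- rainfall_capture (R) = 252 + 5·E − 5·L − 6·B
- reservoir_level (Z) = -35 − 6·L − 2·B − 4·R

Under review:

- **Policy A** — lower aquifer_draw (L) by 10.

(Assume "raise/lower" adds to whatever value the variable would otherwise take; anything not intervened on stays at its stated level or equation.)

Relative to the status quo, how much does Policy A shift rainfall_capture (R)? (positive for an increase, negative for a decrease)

-10

Baseline:
  E = 16
  L = 53
  B = 50 + 5·16 − 53 = 77
  R = 252 + 5·16 − 5·53 − 6·77 = -395
Policy A (L − 10):
  E = 16
  L = 53 − 10 = 43
  B = 50 + 5·16 − 43 = 87
  R = 252 + 5·16 − 5·43 − 6·87 = -405
Change in R: -405 − (-395) = -10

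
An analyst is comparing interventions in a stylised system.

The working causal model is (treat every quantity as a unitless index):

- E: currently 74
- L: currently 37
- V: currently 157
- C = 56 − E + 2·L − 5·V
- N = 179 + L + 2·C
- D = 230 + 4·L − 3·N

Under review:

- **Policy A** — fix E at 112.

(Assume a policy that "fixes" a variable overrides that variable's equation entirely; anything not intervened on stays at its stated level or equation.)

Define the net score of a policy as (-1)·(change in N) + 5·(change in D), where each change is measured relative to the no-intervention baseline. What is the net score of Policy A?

Baseline:
  E = 74
  L = 37
  V = 157
  C = 56 − 74 + 2·37 − 5·157 = -729
  N = 179 + 37 + 2·(-729) = -1242
  D = 230 + 4·37 − 3·(-1242) = 4104
Policy A (E := 112):
  E = 112
  L = 37
  V = 157
  C = 56 − 112 + 2·37 − 5·157 = -767
  N = 179 + 37 + 2·(-767) = -1318
  D = 230 + 4·37 − 3·(-1318) = 4332
ΔN = -1318 − (-1242) = -76; ΔD = 4332 − 4104 = 228
Score = (-1)·(-76) + 5·228 = 1216

1216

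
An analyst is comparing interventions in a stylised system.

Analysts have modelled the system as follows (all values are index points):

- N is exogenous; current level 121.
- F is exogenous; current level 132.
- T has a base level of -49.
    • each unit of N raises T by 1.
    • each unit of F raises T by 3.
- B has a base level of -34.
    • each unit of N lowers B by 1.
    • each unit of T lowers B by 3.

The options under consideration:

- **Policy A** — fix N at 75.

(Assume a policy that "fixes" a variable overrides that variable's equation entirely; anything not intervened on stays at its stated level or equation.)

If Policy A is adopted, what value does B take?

-1375

Policy A (N := 75):
  N = 75
  F = 132
  T = -49 + 75 + 3·132 = 422
  B = -34 − 75 − 3·422 = -1375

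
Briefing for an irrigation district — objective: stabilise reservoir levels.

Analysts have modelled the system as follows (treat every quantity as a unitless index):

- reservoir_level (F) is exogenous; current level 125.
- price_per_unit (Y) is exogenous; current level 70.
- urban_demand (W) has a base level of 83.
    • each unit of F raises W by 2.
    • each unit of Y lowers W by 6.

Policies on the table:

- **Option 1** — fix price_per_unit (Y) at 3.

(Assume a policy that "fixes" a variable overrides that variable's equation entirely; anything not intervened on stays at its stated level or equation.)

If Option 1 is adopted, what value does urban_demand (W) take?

Option 1 (Y := 3):
  F = 125
  Y = 3
  W = 83 + 2·125 − 6·3 = 315

315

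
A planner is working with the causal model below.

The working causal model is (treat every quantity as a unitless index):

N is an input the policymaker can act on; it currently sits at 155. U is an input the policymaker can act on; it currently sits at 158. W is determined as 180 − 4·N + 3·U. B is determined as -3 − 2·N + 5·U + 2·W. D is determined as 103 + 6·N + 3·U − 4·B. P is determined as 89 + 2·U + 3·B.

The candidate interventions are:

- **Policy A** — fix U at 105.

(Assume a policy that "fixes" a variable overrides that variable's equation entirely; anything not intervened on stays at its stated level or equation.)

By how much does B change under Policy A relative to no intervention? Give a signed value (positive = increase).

Baseline:
  N = 155
  U = 158
  W = 180 − 4·155 + 3·158 = 34
  B = -3 − 2·155 + 5·158 + 2·34 = 545
Policy A (U := 105):
  N = 155
  U = 105
  W = 180 − 4·155 + 3·105 = -125
  B = -3 − 2·155 + 5·105 + 2·(-125) = -38
Change in B: -38 − 545 = -583

-583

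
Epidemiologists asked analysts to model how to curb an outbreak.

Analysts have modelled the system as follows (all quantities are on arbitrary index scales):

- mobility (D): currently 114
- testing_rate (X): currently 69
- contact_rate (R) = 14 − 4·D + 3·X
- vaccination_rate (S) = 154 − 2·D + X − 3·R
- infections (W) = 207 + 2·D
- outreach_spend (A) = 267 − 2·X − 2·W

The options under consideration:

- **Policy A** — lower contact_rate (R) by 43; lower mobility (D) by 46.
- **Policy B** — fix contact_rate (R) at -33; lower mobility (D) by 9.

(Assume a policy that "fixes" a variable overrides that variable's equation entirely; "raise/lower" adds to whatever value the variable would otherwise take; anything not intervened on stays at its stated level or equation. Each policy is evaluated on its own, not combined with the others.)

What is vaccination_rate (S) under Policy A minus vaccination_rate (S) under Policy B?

257

Policy A (R − 43, D − 46):
  D = 114 − 46 = 68
  X = 69
  R = 14 − 4·68 + 3·69 (−43 from intervention) = -94
  S = 154 − 2·68 + 69 − 3·(-94) = 369
Policy B (R := -33, D − 9):
  D = 114 − 9 = 105
  X = 69
  R = -33
  S = 154 − 2·105 + 69 − 3·(-33) = 112
S: 369 − 112 = 257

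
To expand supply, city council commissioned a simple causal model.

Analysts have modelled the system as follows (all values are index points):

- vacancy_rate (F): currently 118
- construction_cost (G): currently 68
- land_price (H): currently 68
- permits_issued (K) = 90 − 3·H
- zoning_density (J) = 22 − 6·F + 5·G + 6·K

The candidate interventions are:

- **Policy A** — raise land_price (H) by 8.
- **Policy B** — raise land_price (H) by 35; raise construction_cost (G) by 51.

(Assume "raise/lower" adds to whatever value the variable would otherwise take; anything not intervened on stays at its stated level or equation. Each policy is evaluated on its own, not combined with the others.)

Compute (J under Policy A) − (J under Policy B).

Policy A (H + 8):
  F = 118
  G = 68
  H = 68 + 8 = 76
  K = 90 − 3·76 = -138
  J = 22 − 6·118 + 5·68 + 6·(-138) = -1174
Policy B (H + 35, G + 51):
  F = 118
  G = 68 + 51 = 119
  H = 68 + 35 = 103
  K = 90 − 3·103 = -219
  J = 22 − 6·118 + 5·119 + 6·(-219) = -1405
J: -1174 − (-1405) = 231

231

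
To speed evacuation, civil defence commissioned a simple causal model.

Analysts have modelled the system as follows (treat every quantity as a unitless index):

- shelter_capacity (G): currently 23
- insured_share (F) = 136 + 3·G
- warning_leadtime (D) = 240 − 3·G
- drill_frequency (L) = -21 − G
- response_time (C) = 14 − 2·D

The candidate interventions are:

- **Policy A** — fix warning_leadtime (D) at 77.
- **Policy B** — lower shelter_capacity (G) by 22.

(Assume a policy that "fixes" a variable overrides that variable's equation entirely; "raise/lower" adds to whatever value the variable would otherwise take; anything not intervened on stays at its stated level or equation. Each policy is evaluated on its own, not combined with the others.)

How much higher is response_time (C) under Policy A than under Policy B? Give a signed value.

Policy A (D := 77):
  G = 23
  D = 77
  C = 14 − 2·77 = -140
Policy B (G − 22):
  G = 23 − 22 = 1
  D = 240 − 3·1 = 237
  C = 14 − 2·237 = -460
C: -140 − (-460) = 320

320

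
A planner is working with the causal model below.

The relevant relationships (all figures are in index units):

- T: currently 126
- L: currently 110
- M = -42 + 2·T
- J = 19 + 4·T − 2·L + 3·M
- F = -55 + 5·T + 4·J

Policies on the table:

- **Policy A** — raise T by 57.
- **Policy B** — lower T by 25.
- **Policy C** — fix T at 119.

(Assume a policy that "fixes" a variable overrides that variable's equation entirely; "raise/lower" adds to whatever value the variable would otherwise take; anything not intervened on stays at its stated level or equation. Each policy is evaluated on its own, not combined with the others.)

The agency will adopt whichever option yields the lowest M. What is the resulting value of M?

160

Policy A (T + 57):
  T = 126 + 57 = 183
  M = -42 + 2·183 = 324
Policy B (T − 25):
  T = 126 − 25 = 101
  M = -42 + 2·101 = 160
Policy C (T := 119):
  T = 119
  M = -42 + 2·119 = 196
Comparing — Policy A: M=324, Policy B: M=160, Policy C: M=196. Lowest is 160 (Policy B).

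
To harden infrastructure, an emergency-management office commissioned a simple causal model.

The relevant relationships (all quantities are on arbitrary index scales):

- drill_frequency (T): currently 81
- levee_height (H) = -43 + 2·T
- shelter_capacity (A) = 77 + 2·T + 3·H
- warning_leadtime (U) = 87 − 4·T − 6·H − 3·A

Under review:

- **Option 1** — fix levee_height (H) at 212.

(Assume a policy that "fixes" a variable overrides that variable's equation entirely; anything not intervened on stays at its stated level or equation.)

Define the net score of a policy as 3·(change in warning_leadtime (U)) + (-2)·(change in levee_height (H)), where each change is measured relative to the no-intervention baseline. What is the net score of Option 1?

-4371

Baseline:
  T = 81
  H = -43 + 2·81 = 119
  A = 77 + 2·81 + 3·119 = 596
  U = 87 − 4·81 − 6·119 − 3·596 = -2739
Option 1 (H := 212):
  T = 81
  H = 212
  A = 77 + 2·81 + 3·212 = 875
  U = 87 − 4·81 − 6·212 − 3·875 = -4134
ΔU = -4134 − (-2739) = -1395; ΔH = 212 − 119 = 93
Score = 3·(-1395) + (-2)·93 = -4371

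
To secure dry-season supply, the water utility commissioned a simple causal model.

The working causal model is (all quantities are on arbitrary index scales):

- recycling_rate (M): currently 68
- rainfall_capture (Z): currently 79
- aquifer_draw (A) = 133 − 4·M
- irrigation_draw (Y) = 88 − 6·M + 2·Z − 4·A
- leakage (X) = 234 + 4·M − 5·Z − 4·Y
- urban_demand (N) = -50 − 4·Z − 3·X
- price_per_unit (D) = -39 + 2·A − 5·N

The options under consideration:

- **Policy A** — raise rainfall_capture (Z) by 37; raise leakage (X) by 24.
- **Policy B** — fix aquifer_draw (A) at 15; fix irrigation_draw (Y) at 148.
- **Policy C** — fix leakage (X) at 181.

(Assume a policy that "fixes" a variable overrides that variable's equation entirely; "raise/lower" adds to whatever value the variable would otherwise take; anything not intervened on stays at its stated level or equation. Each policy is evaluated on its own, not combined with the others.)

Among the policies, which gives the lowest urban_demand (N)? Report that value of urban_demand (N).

Policy A (Z + 37, X + 24):
  M = 68
  Z = 79 + 37 = 116
  A = 133 − 4·68 = -139
  Y = 88 − 6·68 + 2·116 − 4·(-139) = 468
  X = 234 + 4·68 − 5·116 − 4·468 (+24 from intervention) = -1922
  N = -50 − 4·116 − 3·(-1922) = 5252
Policy B (A := 15, Y := 148):
  M = 68
  Z = 79
  A = 15
  Y = 148
  X = 234 + 4·68 − 5·79 − 4·148 = -481
  N = -50 − 4·79 − 3·(-481) = 1077
Policy C (X := 181):
  M = 68
  Z = 79
  A = 133 − 4·68 = -139
  Y = 88 − 6·68 + 2·79 − 4·(-139) = 394
  X = 181
  N = -50 − 4·79 − 3·181 = -909
Comparing — Policy A: N=5252, Policy B: N=1077, Policy C: N=-909. Lowest is -909 (Policy C).

-909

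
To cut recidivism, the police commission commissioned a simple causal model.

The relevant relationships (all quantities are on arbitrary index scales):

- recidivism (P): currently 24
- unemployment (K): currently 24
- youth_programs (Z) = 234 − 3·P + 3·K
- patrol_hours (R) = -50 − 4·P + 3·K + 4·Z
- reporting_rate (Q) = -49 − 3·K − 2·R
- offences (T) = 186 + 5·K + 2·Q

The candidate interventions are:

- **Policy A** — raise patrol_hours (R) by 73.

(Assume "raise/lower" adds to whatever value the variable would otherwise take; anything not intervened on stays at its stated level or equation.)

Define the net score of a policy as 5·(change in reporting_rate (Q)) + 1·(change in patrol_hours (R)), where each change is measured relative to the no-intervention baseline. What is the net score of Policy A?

-657

Baseline:
  P = 24
  K = 24
  Z = 234 − 3·24 + 3·24 = 234
  R = -50 − 4·24 + 3·24 + 4·234 = 862
  Q = -49 − 3·24 − 2·862 = -1845
Policy A (R + 73):
  P = 24
  K = 24
  Z = 234 − 3·24 + 3·24 = 234
  R = -50 − 4·24 + 3·24 + 4·234 (+73 from intervention) = 935
  Q = -49 − 3·24 − 2·935 = -1991
ΔQ = -1991 − (-1845) = -146; ΔR = 935 − 862 = 73
Score = 5·(-146) + 1·73 = -657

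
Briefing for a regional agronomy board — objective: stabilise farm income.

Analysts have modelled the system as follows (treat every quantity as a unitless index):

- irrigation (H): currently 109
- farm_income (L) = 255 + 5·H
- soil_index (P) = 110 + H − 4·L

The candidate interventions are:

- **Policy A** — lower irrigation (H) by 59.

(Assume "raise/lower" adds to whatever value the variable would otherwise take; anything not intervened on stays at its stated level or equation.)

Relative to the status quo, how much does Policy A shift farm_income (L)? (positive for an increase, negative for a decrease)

-295

Baseline:
  H = 109
  L = 255 + 5·109 = 800
Policy A (H − 59):
  H = 109 − 59 = 50
  L = 255 + 5·50 = 505
Change in L: 505 − 800 = -295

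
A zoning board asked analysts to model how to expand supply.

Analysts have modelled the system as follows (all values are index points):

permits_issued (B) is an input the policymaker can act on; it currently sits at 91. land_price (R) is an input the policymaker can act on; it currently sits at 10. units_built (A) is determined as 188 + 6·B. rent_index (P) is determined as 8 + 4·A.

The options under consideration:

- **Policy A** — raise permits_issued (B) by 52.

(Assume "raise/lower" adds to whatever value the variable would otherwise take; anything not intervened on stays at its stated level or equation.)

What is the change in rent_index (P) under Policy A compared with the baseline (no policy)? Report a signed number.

1248

Baseline:
  B = 91
  A = 188 + 6·91 = 734
  P = 8 + 4·734 = 2944
Policy A (B + 52):
  B = 91 + 52 = 143
  A = 188 + 6·143 = 1046
  P = 8 + 4·1046 = 4192
Change in P: 4192 − 2944 = 1248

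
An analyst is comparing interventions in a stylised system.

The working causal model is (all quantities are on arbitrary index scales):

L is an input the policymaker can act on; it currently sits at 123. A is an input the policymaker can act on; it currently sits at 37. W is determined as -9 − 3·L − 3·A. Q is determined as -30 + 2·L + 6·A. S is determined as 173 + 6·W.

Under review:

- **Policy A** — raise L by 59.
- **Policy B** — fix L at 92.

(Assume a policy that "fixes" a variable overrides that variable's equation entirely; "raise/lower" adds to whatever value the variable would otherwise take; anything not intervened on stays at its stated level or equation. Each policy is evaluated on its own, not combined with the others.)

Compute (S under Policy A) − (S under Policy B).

Policy A (L + 59):
  L = 123 + 59 = 182
  A = 37
  W = -9 − 3·182 − 3·37 = -666
  S = 173 + 6·(-666) = -3823
Policy B (L := 92):
  L = 92
  A = 37
  W = -9 − 3·92 − 3·37 = -396
  S = 173 + 6·(-396) = -2203
S: -3823 − (-2203) = -1620

-1620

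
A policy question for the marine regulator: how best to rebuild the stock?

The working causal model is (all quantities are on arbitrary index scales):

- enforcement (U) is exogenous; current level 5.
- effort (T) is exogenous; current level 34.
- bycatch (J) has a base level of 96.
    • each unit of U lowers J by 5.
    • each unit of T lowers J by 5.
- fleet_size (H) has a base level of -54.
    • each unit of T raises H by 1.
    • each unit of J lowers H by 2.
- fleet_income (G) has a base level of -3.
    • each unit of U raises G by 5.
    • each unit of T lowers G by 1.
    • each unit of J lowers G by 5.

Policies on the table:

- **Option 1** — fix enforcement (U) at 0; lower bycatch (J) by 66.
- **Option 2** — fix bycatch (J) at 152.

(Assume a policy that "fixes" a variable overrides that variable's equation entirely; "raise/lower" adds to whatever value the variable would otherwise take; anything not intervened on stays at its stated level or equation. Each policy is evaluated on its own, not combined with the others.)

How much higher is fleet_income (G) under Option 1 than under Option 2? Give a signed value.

1435

Option 1 (U := 0, J − 66):
  U = 0
  T = 34
  J = 96 − 5·0 − 5·34 (−66 from intervention) = -140
  G = -3 + 5·0 − 34 − 5·(-140) = 663
Option 2 (J := 152):
  U = 5
  T = 34
  J = 152
  G = -3 + 5·5 − 34 − 5·152 = -772
G: 663 − (-772) = 1435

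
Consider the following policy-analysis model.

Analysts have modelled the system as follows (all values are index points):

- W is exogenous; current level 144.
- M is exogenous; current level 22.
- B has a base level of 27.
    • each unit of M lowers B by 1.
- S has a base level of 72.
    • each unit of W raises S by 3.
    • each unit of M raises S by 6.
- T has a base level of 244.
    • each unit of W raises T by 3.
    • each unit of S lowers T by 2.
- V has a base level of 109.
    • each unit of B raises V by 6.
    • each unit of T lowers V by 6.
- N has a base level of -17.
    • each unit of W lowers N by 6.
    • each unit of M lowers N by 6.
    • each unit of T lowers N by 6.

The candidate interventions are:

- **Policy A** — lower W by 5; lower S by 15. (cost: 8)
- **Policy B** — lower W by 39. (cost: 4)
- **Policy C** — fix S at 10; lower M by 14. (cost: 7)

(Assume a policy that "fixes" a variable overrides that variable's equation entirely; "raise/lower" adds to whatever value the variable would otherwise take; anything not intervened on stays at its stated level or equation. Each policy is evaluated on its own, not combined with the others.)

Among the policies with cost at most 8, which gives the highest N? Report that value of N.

2323

Policy A (W − 5, S − 15):
  W = 144 − 5 = 139
  M = 22
  S = 72 + 3·139 + 6·22 (−15 from intervention) = 606
  T = 244 + 3·139 − 2·606 = -551
  N = -17 − 6·139 − 6·22 − 6·(-551) = 2323
Policy B (W − 39):
  W = 144 − 39 = 105
  M = 22
  S = 72 + 3·105 + 6·22 = 519
  T = 244 + 3·105 − 2·519 = -479
  N = -17 − 6·105 − 6·22 − 6·(-479) = 2095
Policy C (S := 10, M − 14):
  W = 144
  M = 22 − 14 = 8
  S = 10
  T = 244 + 3·144 − 2·10 = 656
  N = -17 − 6·144 − 6·8 − 6·656 = -4865
Comparing — Policy A: N=2323, Policy B: N=2095, Policy C: N=-4865. Highest is 2323 (Policy A).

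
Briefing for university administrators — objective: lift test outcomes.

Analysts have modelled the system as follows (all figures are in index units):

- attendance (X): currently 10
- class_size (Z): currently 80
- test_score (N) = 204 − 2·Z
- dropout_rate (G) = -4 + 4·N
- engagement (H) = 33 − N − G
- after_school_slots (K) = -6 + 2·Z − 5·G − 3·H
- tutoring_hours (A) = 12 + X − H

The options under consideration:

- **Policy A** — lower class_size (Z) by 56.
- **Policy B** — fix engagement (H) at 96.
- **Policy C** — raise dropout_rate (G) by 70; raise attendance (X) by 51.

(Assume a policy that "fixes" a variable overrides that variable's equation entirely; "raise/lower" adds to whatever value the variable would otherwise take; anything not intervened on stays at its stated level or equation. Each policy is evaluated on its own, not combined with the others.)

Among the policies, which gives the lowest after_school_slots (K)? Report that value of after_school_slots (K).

-994

Policy A (Z − 56):
  Z = 80 − 56 = 24
  N = 204 − 2·24 = 156
  G = -4 + 4·156 = 620
  H = 33 − 156 − 620 = -743
  K = -6 + 2·24 − 5·620 − 3·(-743) = -829
Policy B (H := 96):
  Z = 80
  N = 204 − 2·80 = 44
  G = -4 + 4·44 = 172
  H = 96
  K = -6 + 2·80 − 5·172 − 3·96 = -994
Policy C (G + 70, X + 51):
  Z = 80
  N = 204 − 2·80 = 44
  G = -4 + 4·44 (+70 from intervention) = 242
  H = 33 − 44 − 242 = -253
  K = -6 + 2·80 − 5·242 − 3·(-253) = -297
Comparing — Policy A: K=-829, Policy B: K=-994, Policy C: K=-297. Lowest is -994 (Policy B).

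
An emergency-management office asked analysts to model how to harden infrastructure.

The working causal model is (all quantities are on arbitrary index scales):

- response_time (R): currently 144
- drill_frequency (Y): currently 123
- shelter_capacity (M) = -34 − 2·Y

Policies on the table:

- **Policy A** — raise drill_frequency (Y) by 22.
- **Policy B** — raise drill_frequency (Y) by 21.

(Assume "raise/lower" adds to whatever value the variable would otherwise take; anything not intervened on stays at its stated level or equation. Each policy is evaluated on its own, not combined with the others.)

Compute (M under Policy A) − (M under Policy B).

Policy A (Y + 22):
  Y = 123 + 22 = 145
  M = -34 − 2·145 = -324
Policy B (Y + 21):
  Y = 123 + 21 = 144
  M = -34 − 2·144 = -322
M: -324 − (-322) = -2

-2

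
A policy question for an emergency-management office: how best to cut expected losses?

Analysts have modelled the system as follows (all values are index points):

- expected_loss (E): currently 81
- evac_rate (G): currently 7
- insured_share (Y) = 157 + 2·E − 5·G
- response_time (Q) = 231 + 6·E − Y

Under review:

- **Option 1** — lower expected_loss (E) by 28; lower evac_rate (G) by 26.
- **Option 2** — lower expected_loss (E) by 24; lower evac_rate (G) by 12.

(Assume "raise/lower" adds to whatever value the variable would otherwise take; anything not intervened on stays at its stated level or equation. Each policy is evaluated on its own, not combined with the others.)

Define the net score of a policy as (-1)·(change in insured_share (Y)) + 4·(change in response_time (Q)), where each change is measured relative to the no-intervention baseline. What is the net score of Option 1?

Baseline:
  E = 81
  G = 7
  Y = 157 + 2·81 − 5·7 = 284
  Q = 231 + 6·81 − 284 = 433
Option 1 (E − 28, G − 26):
  E = 81 − 28 = 53
  G = 7 − 26 = -19
  Y = 157 + 2·53 − 5·(-19) = 358
  Q = 231 + 6·53 − 358 = 191
ΔY = 358 − 284 = 74; ΔQ = 191 − 433 = -242
Score = (-1)·74 + 4·(-242) = -1042

-1042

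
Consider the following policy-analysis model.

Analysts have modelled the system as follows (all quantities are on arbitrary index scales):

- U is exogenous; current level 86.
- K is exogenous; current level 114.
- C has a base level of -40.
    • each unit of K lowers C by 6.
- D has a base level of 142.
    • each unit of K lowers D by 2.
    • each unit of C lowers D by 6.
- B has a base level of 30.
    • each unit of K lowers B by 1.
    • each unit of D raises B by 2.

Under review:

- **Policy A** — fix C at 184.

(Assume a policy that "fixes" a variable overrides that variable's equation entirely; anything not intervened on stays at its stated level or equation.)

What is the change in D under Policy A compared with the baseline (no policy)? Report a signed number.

Baseline:
  K = 114
  C = -40 − 6·114 = -724
  D = 142 − 2·114 − 6·(-724) = 4258
Policy A (C := 184):
  K = 114
  C = 184
  D = 142 − 2·114 − 6·184 = -1190
Change in D: -1190 − 4258 = -5448

-5448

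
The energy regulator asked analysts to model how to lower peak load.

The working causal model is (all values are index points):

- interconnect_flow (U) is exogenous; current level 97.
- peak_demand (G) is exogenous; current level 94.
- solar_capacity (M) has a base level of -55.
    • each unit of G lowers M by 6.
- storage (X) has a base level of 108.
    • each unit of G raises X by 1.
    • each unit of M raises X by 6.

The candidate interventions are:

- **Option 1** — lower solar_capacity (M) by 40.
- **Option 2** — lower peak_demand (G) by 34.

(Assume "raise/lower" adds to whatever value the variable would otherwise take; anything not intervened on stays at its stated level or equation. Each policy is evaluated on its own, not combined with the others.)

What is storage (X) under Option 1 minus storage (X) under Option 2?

-1430

Option 1 (M − 40):
  G = 94
  M = -55 − 6·94 (−40 from intervention) = -659
  X = 108 + 94 + 6·(-659) = -3752
Option 2 (G − 34):
  G = 94 − 34 = 60
  M = -55 − 6·60 = -415
  X = 108 + 60 + 6·(-415) = -2322
X: -3752 − (-2322) = -1430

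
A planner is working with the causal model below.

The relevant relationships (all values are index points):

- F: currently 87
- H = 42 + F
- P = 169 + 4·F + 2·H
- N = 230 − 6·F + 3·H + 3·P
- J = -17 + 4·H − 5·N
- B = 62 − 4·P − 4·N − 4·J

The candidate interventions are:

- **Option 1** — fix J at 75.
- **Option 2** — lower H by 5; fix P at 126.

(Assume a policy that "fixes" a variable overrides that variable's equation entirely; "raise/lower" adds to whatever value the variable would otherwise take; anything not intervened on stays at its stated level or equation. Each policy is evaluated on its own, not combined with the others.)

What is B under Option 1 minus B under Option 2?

-17988

Option 1 (J := 75):
  F = 87
  H = 42 + 87 = 129
  P = 169 + 4·87 + 2·129 = 775
  N = 230 − 6·87 + 3·129 + 3·775 = 2420
  J = 75
  B = 62 − 4·775 − 4·2420 − 4·75 = -13018
Option 2 (H − 5, P := 126):
  F = 87
  H = 42 + 87 (−5 from intervention) = 124
  P = 126
  N = 230 − 6·87 + 3·124 + 3·126 = 458
  J = -17 + 4·124 − 5·458 = -1811
  B = 62 − 4·126 − 4·458 − 4·(-1811) = 4970
B: -13018 − 4970 = -17988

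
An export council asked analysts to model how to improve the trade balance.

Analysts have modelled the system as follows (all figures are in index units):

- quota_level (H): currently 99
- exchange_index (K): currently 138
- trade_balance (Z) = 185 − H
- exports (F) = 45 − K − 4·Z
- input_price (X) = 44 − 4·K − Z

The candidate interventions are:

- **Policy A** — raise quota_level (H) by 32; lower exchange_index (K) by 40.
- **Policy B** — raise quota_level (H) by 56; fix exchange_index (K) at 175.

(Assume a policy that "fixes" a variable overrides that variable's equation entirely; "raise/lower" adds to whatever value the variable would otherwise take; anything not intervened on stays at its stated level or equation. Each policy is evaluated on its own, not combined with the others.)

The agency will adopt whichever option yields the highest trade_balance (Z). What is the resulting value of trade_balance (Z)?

54

Policy A (H + 32, K − 40):
  H = 99 + 32 = 131
  Z = 185 − 131 = 54
Policy B (H + 56, K := 175):
  H = 99 + 56 = 155
  Z = 185 − 155 = 30
Comparing — Policy A: Z=54, Policy B: Z=30. Highest is 54 (Policy A).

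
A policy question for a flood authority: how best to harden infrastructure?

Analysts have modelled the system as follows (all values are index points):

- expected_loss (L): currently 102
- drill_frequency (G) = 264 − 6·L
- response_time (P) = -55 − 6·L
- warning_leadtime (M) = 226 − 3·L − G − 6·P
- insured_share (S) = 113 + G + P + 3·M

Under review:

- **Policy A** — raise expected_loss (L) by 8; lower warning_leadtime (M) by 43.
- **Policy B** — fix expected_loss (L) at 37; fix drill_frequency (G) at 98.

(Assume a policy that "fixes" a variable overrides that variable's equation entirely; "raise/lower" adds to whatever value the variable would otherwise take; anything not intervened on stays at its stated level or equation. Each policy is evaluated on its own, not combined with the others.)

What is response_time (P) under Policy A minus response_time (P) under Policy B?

-438

Policy A (L + 8, M − 43):
  L = 102 + 8 = 110
  P = -55 − 6·110 = -715
Policy B (L := 37, G := 98):
  L = 37
  P = -55 − 6·37 = -277
P: -715 − (-277) = -438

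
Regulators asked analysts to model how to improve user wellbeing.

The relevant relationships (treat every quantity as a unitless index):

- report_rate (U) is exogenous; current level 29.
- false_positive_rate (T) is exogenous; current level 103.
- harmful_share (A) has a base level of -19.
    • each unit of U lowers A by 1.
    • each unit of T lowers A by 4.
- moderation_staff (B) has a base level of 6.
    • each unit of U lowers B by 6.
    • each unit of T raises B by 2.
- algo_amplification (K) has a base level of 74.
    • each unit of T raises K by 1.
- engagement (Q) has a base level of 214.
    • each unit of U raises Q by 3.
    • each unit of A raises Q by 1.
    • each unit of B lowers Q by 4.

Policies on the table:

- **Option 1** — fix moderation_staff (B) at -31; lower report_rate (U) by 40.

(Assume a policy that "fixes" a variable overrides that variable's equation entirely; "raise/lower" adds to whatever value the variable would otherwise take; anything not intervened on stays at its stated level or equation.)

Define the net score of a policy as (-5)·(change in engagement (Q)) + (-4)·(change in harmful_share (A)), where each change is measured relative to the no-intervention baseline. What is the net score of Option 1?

-1140

Baseline:
  U = 29
  T = 103
  A = -19 − 29 − 4·103 = -460
  B = 6 − 6·29 + 2·103 = 38
  Q = 214 + 3·29 + (-460) − 4·38 = -311
Option 1 (B := -31, U − 40):
  U = 29 − 40 = -11
  T = 103
  A = -19 − (-11) − 4·103 = -420
  B = -31
  Q = 214 + 3·(-11) + (-420) − 4·(-31) = -115
ΔQ = -115 − (-311) = 196; ΔA = -420 − (-460) = 40
Score = (-5)·196 + (-4)·40 = -1140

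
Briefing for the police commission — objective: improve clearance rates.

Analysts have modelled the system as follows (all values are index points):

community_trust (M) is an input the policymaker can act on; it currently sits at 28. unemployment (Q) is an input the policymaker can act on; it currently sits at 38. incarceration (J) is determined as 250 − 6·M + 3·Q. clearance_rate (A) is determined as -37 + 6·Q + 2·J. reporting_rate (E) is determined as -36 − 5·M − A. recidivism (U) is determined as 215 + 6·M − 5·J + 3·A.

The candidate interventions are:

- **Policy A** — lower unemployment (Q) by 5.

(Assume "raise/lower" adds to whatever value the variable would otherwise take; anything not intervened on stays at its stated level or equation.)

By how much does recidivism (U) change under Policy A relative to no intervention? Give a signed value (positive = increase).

Baseline:
  M = 28
  Q = 38
  J = 250 − 6·28 + 3·38 = 196
  A = -37 + 6·38 + 2·196 = 583
  U = 215 + 6·28 − 5·196 + 3·583 = 1152
Policy A (Q − 5):
  M = 28
  Q = 38 − 5 = 33
  J = 250 − 6·28 + 3·33 = 181
  A = -37 + 6·33 + 2·181 = 523
  U = 215 + 6·28 − 5·181 + 3·523 = 1047
Change in U: 1047 − 1152 = -105

-105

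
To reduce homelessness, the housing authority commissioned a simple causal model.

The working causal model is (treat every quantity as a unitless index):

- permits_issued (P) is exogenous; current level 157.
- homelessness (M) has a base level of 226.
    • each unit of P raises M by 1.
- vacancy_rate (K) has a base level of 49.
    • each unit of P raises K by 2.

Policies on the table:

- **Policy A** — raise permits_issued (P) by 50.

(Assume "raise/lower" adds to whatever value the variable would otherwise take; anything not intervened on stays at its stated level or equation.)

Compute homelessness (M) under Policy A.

433

Policy A (P + 50):
  P = 157 + 50 = 207
  M = 226 + 207 = 433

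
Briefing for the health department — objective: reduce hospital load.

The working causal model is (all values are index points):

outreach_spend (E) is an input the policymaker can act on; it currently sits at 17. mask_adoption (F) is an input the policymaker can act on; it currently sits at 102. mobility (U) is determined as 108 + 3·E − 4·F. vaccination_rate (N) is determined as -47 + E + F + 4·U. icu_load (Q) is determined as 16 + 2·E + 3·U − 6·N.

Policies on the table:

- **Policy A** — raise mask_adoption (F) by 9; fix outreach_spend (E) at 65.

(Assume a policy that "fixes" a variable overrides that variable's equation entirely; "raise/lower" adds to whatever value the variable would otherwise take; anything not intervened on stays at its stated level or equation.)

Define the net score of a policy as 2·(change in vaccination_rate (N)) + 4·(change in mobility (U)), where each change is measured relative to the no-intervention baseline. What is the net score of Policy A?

1410

Baseline:
  E = 17
  F = 102
  U = 108 + 3·17 − 4·102 = -249
  N = -47 + 17 + 102 + 4·(-249) = -924
Policy A (F + 9, E := 65):
  E = 65
  F = 102 + 9 = 111
  U = 108 + 3·65 − 4·111 = -141
  N = -47 + 65 + 111 + 4·(-141) = -435
ΔN = -435 − (-924) = 489; ΔU = -141 − (-249) = 108
Score = 2·489 + 4·108 = 1410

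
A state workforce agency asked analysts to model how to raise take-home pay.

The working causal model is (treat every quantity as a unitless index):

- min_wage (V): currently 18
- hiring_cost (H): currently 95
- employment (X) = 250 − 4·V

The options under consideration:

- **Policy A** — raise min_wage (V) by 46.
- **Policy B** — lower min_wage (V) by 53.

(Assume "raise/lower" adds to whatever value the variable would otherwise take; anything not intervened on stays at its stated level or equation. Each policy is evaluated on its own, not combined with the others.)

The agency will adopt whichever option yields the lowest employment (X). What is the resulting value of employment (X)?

-6

Policy A (V + 46):
  V = 18 + 46 = 64
  X = 250 − 4·64 = -6
Policy B (V − 53):
  V = 18 − 53 = -35
  X = 250 − 4·(-35) = 390
Comparing — Policy A: X=-6, Policy B: X=390. Lowest is -6 (Policy A).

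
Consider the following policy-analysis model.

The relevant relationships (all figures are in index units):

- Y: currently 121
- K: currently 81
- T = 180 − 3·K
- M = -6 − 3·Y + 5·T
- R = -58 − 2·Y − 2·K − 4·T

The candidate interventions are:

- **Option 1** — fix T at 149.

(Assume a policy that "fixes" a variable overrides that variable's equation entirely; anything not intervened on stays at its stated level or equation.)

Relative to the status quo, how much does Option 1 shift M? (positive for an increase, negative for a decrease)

1060

Baseline:
  Y = 121
  K = 81
  T = 180 − 3·81 = -63
  M = -6 − 3·121 + 5·(-63) = -684
Option 1 (T := 149):
  Y = 121
  K = 81
  T = 149
  M = -6 − 3·121 + 5·149 = 376
Change in M: 376 − (-684) = 1060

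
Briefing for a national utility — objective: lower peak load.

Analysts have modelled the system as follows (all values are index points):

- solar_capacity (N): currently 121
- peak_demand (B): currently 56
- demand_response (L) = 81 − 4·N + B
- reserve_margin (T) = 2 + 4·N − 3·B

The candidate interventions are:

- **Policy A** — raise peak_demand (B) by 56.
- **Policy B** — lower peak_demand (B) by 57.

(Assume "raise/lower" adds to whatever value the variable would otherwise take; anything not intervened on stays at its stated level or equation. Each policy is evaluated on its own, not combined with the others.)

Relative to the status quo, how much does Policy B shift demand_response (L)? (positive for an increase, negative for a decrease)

Baseline:
  N = 121
  B = 56
  L = 81 − 4·121 + 56 = -347
Policy B (B − 57):
  N = 121
  B = 56 − 57 = -1
  L = 81 − 4·121 + (-1) = -404
Change in L: -404 − (-347) = -57

-57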